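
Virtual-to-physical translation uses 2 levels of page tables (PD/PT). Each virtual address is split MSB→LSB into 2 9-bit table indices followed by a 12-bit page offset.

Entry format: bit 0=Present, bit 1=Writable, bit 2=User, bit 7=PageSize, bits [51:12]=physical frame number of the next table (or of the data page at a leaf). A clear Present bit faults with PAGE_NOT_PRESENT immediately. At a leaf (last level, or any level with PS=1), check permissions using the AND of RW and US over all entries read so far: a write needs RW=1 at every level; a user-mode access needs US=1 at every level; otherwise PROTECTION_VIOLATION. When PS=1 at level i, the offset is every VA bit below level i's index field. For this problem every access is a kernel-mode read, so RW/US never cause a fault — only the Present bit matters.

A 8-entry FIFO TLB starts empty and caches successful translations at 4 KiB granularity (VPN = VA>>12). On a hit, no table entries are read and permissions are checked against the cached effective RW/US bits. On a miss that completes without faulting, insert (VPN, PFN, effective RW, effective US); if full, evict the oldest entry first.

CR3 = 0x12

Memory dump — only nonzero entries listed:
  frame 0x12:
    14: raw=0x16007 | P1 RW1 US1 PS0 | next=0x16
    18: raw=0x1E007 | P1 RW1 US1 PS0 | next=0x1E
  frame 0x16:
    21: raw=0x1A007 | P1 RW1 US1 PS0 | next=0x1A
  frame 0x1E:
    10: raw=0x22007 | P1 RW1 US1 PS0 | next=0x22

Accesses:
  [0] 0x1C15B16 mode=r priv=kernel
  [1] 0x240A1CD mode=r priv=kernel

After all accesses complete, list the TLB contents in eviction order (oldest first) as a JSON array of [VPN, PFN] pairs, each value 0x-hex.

Walk each access:
#0 VA=0x1C15B16 (r,kernel):
  L0 @0x12[14] → 0x16007  P=1,RW=1,US=1,PS=0
  L1 @0x16[21] → 0x1A007  P=1,RW=1,US=1,PS=0
  ⇒ phys 0x1AB16  [2 reads]
#1 VA=0x240A1CD (r,kernel):
  L0 @0x12[18] → 0x1E007  P=1,RW=1,US=1,PS=0
  L1 @0x1E[10] → 0x22007  P=1,RW=1,US=1,PS=0
  ⇒ phys 0x221CD  [2 reads]

TLB: [["0x1C15", "0x1A"], ["0x240A", "0x22"]]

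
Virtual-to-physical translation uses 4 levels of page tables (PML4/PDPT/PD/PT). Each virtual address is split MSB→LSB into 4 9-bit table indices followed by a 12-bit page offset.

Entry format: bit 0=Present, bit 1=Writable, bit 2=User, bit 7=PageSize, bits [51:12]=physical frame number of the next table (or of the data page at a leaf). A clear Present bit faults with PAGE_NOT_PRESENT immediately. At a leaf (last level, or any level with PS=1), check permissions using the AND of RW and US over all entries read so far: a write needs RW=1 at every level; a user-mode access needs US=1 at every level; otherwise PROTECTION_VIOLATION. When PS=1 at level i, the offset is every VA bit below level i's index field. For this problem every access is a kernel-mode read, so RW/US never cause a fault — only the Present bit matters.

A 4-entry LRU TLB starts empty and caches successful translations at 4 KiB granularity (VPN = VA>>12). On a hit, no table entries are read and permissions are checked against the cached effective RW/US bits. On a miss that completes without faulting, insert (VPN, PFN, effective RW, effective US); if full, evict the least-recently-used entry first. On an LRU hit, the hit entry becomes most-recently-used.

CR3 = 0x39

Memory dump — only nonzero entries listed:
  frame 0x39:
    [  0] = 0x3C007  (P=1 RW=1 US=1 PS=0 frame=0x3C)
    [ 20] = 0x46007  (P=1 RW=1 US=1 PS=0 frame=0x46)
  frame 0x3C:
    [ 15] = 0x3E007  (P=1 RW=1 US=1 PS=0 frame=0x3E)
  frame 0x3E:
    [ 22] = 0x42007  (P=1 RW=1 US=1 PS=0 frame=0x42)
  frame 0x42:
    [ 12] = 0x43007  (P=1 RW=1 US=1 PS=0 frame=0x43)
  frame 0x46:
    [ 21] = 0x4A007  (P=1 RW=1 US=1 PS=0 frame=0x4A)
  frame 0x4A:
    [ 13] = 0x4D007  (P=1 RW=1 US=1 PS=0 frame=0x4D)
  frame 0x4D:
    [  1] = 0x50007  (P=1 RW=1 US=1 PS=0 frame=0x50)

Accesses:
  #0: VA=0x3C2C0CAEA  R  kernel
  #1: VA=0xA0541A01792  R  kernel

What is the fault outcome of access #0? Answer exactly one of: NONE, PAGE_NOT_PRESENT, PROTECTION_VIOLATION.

Walk each access:
#0 VA=0x3C2C0CAEA (r,kernel):
  L0 @0x39[0] → 0x3C007  P=1,RW=1,US=1,PS=0
  L1 @0x3C[15] → 0x3E007  P=1,RW=1,US=1,PS=0
  L2 @0x3E[22] → 0x42007  P=1,RW=1,US=1,PS=0
  L3 @0x42[12] → 0x43007  P=1,RW=1,US=1,PS=0
  → PA=0x43AEA  (4 entries read)
#1 VA=0xA0541A01792 (r,kernel):
  L0 @0x39[20] → 0x46007  P=1,RW=1,US=1,PS=0
  L1 @0x46[21] → 0x4A007  P=1,RW=1,US=1,PS=0
  L2 @0x4A[13] → 0x4D007  P=1,RW=1,US=1,PS=0
  L3 @0x4D[1] → 0x50007  P=1,RW=1,US=1,PS=0
  → PA=0x50792  (4 entries read)

Access #0 fault: NONE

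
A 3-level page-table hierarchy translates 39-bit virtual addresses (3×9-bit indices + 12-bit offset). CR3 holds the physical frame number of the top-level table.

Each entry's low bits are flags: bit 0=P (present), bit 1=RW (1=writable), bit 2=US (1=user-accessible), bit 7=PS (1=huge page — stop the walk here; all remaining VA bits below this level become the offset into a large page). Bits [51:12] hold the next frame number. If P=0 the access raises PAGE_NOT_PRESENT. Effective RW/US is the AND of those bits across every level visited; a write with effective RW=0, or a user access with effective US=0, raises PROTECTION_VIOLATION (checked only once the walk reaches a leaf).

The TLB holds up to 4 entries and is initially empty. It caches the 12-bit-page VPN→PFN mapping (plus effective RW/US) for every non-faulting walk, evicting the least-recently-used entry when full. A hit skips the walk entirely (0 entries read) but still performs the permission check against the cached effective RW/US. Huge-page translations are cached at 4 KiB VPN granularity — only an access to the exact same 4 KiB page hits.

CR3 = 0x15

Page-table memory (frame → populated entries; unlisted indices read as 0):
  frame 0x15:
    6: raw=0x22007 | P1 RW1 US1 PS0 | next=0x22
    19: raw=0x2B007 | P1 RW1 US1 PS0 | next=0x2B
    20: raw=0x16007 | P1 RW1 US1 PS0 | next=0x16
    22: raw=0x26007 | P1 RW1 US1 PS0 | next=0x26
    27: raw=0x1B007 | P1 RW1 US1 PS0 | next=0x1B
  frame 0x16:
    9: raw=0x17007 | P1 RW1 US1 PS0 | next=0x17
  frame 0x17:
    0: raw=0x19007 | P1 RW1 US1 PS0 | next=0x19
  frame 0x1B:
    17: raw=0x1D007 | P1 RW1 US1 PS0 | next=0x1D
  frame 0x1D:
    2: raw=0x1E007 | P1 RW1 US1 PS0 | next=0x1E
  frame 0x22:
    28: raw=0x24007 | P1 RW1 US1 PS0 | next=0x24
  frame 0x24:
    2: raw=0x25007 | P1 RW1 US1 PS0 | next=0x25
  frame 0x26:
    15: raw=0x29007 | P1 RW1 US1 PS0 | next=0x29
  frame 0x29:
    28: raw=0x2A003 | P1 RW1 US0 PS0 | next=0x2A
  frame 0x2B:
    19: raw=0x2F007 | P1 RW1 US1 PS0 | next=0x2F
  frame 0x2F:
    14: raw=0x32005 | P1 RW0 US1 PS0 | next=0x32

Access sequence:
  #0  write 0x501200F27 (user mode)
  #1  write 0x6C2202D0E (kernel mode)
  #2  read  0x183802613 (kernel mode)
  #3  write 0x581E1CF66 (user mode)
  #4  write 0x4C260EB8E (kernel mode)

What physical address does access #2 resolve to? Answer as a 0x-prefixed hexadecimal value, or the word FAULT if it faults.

Per-access translation:
#0 VA=0x501200F27 (w,user):
  L0: frame=0x15 idx=20 entry=0x16007 [P=1 RW=1 US=1 PS=0]
  L1: frame=0x16 idx=9 entry=0x17007 [P=1 RW=1 US=1 PS=0]
  L2: frame=0x17 idx=0 entry=0x19007 [P=1 RW=1 US=1 PS=0]
  → PA=0x19F27  (3 entries read)
#1 VA=0x6C2202D0E (w,kernel):
  L0: frame=0x15 idx=27 entry=0x1B007 [P=1 RW=1 US=1 PS=0]
  L1: frame=0x1B idx=17 entry=0x1D007 [P=1 RW=1 US=1 PS=0]
  L2: frame=0x1D idx=2 entry=0x1E007 [P=1 RW=1 US=1 PS=0]
  → PA=0x1ED0E  (3 entries read)
#2 VA=0x183802613 (r,kernel):
  L0: frame=0x15 idx=6 entry=0x22007 [P=1 RW=1 US=1 PS=0]
  L1: frame=0x22 idx=28 entry=0x24007 [P=1 RW=1 US=1 PS=0]
  L2: frame=0x24 idx=2 entry=0x25007 [P=1 RW=1 US=1 PS=0]
  → PA=0x25613  (3 entries read)
#3 VA=0x581E1CF66 (w,user):
  L0: frame=0x15 idx=22 entry=0x26007 [P=1 RW=1 US=1 PS=0]
  L1: frame=0x26 idx=15 entry=0x29007 [P=1 RW=1 US=1 PS=0]
  L2: frame=0x29 idx=28 entry=0x2A003 [P=1 RW=1 US=0 PS=0]
  ⇒ fault: PROTECTION_VIOLATION  — 3 lookups
#4 VA=0x4C260EB8E (w,kernel):
  L0: frame=0x15 idx=19 entry=0x2B007 [P=1 RW=1 US=1 PS=0]
  L1: frame=0x2B idx=19 entry=0x2F007 [P=1 RW=1 US=1 PS=0]
  L2: frame=0x2F idx=14 entry=0x32005 [P=1 RW=0 US=1 PS=0]
  ⇒ fault: PROTECTION_VIOLATION  — 3 lookups

Access #2 PA: 0x25613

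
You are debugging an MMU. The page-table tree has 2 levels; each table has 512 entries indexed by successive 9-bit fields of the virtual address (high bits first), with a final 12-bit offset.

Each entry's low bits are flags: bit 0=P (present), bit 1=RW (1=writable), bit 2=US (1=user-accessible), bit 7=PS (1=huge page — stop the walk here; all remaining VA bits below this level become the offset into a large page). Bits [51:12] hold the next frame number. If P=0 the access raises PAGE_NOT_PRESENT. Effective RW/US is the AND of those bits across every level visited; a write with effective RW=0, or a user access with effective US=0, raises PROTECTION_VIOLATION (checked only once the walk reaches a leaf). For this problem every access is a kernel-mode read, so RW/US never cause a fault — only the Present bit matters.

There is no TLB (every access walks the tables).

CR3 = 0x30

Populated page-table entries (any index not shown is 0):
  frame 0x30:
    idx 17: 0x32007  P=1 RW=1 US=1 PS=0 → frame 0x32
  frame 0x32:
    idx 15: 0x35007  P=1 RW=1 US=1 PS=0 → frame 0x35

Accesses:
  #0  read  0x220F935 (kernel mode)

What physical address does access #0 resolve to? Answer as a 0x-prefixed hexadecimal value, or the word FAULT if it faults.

Per-access translation:
#0 VA=0x220F935 (r,kernel):
  L0: frame=0x30 idx=17 entry=0x32007 [P=1 RW=1 US=1 PS=0]
  L1: frame=0x32 idx=15 entry=0x35007 [P=1 RW=1 US=1 PS=0]
  → PA=0x35935  (2 entries read)

Access #0 PA: 0x35935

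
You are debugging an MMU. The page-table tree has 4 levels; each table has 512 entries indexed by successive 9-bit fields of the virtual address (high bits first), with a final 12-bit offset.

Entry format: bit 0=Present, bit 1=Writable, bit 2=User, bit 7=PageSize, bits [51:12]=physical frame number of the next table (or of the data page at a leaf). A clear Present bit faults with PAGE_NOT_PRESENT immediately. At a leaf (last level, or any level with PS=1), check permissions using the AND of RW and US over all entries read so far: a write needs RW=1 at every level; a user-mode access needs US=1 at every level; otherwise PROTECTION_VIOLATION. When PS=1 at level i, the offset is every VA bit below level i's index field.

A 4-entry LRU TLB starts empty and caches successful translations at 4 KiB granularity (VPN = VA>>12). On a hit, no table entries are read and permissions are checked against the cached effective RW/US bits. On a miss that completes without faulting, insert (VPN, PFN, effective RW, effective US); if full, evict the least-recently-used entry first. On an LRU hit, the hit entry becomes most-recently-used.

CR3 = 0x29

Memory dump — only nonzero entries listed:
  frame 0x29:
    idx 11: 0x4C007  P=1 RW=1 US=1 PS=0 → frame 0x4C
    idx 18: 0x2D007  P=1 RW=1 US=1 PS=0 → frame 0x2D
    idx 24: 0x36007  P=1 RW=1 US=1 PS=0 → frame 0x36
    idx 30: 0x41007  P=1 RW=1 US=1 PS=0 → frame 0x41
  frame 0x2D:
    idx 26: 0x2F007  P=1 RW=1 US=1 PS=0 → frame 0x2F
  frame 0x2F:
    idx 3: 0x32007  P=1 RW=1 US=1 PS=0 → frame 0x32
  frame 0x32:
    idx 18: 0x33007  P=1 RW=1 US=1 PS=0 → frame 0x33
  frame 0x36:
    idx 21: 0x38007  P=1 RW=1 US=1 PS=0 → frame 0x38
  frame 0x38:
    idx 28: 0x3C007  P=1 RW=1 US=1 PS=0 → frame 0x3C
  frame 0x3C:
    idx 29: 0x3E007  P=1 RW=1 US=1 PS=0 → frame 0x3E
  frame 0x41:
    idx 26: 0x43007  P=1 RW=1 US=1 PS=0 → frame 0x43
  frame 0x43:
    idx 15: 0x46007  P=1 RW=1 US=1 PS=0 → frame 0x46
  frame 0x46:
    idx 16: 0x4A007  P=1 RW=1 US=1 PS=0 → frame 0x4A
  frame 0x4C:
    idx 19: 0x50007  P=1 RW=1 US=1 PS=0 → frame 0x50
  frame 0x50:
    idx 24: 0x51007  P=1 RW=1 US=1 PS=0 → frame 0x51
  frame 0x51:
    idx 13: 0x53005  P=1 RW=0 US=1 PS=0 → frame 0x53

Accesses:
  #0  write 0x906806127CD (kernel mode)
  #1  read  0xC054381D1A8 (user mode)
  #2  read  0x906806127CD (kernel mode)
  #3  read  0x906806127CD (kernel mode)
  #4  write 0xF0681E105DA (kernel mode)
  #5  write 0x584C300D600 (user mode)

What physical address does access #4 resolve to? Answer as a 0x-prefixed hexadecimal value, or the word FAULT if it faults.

Trace:
#0 VA=0x906806127CD (w,kernel):
  lvl0: tbl 0x29, slot 18 ⇒ 0x2D007 (P1/RW1/US1/PS0)
  lvl1: tbl 0x2D, slot 26 ⇒ 0x2F007 (P1/RW1/US1/PS0)
  lvl2: tbl 0x2F, slot 3 ⇒ 0x32007 (P1/RW1/US1/PS0)
  lvl3: tbl 0x32, slot 18 ⇒ 0x33007 (P1/RW1/US1/PS0)
  ✓ 0x337CD  — 4 lookups
#1 VA=0xC054381D1A8 (r,user):
  lvl0: tbl 0x29, slot 24 ⇒ 0x36007 (P1/RW1/US1/PS0)
  lvl1: tbl 0x36, slot 21 ⇒ 0x38007 (P1/RW1/US1/PS0)
  lvl2: tbl 0x38, slot 28 ⇒ 0x3C007 (P1/RW1/US1/PS0)
  lvl3: tbl 0x3C, slot 29 ⇒ 0x3E007 (P1/RW1/US1/PS0)
  ✓ 0x3E1A8  — 4 lookups
#2 VA=0x906806127CD (r,kernel):
  TLB hit vpn=0x90680612 → PA=0x337CD
#3 VA=0x906806127CD (r,kernel):
  TLB hit vpn=0x90680612 → PA=0x337CD
#4 VA=0xF0681E105DA (w,kernel):
  lvl0: tbl 0x29, slot 30 ⇒ 0x41007 (P1/RW1/US1/PS0)
  lvl1: tbl 0x41, slot 26 ⇒ 0x43007 (P1/RW1/US1/PS0)
  lvl2: tbl 0x43, slot 15 ⇒ 0x46007 (P1/RW1/US1/PS0)
  lvl3: tbl 0x46, slot 16 ⇒ 0x4A007 (P1/RW1/US1/PS0)
  ✓ 0x4A5DA  — 4 lookups
#5 VA=0x584C300D600 (w,user):
  lvl0: tbl 0x29, slot 11 ⇒ 0x4C007 (P1/RW1/US1/PS0)
  lvl1: tbl 0x4C, slot 19 ⇒ 0x50007 (P1/RW1/US1/PS0)
  lvl2: tbl 0x50, slot 24 ⇒ 0x51007 (P1/RW1/US1/PS0)
  lvl3: tbl 0x51, slot 13 ⇒ 0x53005 (P1/RW0/US1/PS0)
  → PROTECTION_VIOLATION  (4 entries read)

Access #4 PA: 0x4A5DA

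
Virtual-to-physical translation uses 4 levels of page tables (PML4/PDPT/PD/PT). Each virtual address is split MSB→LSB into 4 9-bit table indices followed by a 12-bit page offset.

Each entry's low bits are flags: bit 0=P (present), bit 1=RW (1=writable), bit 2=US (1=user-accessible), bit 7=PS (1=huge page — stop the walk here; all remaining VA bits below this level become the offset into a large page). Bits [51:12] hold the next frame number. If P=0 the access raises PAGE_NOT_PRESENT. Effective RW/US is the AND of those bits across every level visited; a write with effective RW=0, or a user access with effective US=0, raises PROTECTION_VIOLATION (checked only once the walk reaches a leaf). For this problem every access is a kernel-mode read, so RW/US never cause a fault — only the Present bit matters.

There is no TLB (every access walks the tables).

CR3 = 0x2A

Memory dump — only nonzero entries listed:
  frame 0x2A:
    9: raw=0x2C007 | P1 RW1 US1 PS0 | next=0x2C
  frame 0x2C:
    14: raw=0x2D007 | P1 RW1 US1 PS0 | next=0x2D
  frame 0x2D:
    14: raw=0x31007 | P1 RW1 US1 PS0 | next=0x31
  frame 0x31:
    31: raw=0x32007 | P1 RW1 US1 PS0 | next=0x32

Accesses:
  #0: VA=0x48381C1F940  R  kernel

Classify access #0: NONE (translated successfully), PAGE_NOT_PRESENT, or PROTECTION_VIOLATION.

Per-access translation:
#0 VA=0x48381C1F940 (r,kernel):
  lvl0: tbl 0x2A, slot 9 ⇒ 0x2C007 (P1/RW1/US1/PS0)
  lvl1: tbl 0x2C, slot 14 ⇒ 0x2D007 (P1/RW1/US1/PS0)
  lvl2: tbl 0x2D, slot 14 ⇒ 0x31007 (P1/RW1/US1/PS0)
  lvl3: tbl 0x31, slot 31 ⇒ 0x32007 (P1/RW1/US1/PS0)
  ✓ 0x32940  — 4 lookups

Access #0 fault: NONE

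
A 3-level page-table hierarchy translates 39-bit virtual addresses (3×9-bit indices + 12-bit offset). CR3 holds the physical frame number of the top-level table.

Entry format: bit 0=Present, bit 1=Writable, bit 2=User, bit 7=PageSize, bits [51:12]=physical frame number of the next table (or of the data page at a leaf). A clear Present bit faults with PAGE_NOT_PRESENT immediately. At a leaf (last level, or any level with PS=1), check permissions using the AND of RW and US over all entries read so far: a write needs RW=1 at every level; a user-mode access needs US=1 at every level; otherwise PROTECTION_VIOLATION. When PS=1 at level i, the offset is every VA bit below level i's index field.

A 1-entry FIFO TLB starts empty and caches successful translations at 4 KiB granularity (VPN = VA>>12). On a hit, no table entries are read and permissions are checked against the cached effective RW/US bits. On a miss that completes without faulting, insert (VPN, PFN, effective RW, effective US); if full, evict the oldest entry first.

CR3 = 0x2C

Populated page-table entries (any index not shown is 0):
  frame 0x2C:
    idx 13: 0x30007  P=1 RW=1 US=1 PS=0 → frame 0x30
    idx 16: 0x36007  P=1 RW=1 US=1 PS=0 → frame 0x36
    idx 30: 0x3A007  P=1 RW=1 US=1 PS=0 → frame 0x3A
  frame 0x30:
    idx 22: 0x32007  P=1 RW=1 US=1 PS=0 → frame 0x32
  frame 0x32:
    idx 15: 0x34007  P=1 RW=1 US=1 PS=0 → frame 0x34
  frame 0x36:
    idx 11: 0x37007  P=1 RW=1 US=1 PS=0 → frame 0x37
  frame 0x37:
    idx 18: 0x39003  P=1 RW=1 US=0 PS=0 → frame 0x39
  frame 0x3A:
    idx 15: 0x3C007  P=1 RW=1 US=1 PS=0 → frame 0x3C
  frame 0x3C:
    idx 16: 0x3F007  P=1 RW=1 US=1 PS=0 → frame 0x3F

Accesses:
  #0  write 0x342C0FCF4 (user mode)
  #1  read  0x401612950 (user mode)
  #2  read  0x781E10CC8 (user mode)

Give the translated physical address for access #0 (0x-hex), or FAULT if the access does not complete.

Trace:
#0 VA=0x342C0FCF4 (w,user):
  [0] read 0x2C idx=13: raw=0x30007 flags P=1 W=1 U=1 S=0
  [1] read 0x30 idx=22: raw=0x32007 flags P=1 W=1 U=1 S=0
  [2] read 0x32 idx=15: raw=0x34007 flags P=1 W=1 U=1 S=0
  → PA=0x34CF4  (3 entries read)
#1 VA=0x401612950 (r,user):
  [0] read 0x2C idx=16: raw=0x36007 flags P=1 W=1 U=1 S=0
  [1] read 0x36 idx=11: raw=0x37007 flags P=1 W=1 U=1 S=0
  [2] read 0x37 idx=18: raw=0x39003 flags P=1 W=1 U=0 S=0
  ✗ PROTECTION_VIOLATION  [3 reads]
#2 VA=0x781E10CC8 (r,user):
  [0] read 0x2C idx=30: raw=0x3A007 flags P=1 W=1 U=1 S=0
  [1] read 0x3A idx=15: raw=0x3C007 flags P=1 W=1 U=1 S=0
  [2] read 0x3C idx=16: raw=0x3F007 flags P=1 W=1 U=1 S=0
  → PA=0x3FCC8  (3 entries read)

Access #0 PA: 0x34CF4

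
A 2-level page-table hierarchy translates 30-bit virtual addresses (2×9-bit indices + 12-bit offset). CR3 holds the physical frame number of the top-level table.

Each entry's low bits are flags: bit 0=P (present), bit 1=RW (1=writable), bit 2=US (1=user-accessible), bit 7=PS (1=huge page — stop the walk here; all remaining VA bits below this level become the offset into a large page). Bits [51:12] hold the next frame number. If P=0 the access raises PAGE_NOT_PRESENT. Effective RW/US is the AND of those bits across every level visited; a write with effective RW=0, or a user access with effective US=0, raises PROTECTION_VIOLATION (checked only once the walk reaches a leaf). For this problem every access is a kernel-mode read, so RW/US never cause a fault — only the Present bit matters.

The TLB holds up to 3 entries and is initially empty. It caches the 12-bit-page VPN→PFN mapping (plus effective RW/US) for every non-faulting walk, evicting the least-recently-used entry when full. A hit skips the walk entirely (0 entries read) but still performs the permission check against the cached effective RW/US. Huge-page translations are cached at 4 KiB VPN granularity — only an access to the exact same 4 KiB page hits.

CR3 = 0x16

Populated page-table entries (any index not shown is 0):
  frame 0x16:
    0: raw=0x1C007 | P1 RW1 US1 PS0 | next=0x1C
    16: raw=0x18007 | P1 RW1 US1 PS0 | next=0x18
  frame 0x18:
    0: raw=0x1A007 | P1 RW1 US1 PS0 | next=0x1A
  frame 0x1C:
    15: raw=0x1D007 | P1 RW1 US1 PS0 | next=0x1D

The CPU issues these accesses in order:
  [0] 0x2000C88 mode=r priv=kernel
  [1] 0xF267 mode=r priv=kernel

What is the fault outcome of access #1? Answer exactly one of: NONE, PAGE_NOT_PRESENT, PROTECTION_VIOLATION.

Trace:
#0 VA=0x2000C88 (r,kernel):
  [0] read 0x16 idx=16: raw=0x18007 flags P=1 W=1 U=1 S=0
  [1] read 0x18 idx=0: raw=0x1A007 flags P=1 W=1 U=1 S=0
  ✓ 0x1AC88  — 2 lookups
#1 VA=0xF267 (r,kernel):
  [0] read 0x16 idx=0: raw=0x1C007 flags P=1 W=1 U=1 S=0
  [1] read 0x1C idx=15: raw=0x1D007 flags P=1 W=1 U=1 S=0
  ✓ 0x1D267  — 2 lookups

Access #1 fault: NONE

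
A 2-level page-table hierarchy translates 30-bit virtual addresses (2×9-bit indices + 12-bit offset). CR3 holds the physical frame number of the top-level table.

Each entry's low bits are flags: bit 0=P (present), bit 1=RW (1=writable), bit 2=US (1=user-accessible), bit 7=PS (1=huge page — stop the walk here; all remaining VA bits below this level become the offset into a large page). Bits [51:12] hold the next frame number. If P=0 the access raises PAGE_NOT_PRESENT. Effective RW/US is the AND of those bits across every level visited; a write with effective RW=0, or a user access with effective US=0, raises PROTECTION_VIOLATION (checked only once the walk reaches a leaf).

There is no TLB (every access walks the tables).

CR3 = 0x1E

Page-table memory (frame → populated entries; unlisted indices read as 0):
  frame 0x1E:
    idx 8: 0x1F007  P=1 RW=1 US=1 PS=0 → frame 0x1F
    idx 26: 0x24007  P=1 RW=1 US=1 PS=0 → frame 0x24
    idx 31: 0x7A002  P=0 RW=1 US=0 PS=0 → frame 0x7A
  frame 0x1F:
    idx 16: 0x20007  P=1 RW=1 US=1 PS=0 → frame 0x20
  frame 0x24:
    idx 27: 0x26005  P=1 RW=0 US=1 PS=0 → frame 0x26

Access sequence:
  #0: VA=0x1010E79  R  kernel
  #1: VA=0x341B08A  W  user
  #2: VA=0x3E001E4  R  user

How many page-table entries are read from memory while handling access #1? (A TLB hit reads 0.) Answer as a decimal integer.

Per-access translation:
#0 VA=0x1010E79 (r,kernel):
  [0] read 0x1E idx=8: raw=0x1F007 flags P=1 W=1 U=1 S=0
  [1] read 0x1F idx=16: raw=0x20007 flags P=1 W=1 U=1 S=0
  → PA=0x20E79  (2 entries read)
#1 VA=0x341B08A (w,user):
  [0] read 0x1E idx=26: raw=0x24007 flags P=1 W=1 U=1 S=0
  [1] read 0x24 idx=27: raw=0x26005 flags P=1 W=0 U=1 S=0
  ⇒ fault: PROTECTION_VIOLATION  — 2 lookups
#2 VA=0x3E001E4 (r,user):
  [0] read 0x1E idx=31: raw=0x7A002 flags P=0 W=1 U=0 S=0
  ⇒ fault: PAGE_NOT_PRESENT  — 1 lookups

Entries read for #1: 2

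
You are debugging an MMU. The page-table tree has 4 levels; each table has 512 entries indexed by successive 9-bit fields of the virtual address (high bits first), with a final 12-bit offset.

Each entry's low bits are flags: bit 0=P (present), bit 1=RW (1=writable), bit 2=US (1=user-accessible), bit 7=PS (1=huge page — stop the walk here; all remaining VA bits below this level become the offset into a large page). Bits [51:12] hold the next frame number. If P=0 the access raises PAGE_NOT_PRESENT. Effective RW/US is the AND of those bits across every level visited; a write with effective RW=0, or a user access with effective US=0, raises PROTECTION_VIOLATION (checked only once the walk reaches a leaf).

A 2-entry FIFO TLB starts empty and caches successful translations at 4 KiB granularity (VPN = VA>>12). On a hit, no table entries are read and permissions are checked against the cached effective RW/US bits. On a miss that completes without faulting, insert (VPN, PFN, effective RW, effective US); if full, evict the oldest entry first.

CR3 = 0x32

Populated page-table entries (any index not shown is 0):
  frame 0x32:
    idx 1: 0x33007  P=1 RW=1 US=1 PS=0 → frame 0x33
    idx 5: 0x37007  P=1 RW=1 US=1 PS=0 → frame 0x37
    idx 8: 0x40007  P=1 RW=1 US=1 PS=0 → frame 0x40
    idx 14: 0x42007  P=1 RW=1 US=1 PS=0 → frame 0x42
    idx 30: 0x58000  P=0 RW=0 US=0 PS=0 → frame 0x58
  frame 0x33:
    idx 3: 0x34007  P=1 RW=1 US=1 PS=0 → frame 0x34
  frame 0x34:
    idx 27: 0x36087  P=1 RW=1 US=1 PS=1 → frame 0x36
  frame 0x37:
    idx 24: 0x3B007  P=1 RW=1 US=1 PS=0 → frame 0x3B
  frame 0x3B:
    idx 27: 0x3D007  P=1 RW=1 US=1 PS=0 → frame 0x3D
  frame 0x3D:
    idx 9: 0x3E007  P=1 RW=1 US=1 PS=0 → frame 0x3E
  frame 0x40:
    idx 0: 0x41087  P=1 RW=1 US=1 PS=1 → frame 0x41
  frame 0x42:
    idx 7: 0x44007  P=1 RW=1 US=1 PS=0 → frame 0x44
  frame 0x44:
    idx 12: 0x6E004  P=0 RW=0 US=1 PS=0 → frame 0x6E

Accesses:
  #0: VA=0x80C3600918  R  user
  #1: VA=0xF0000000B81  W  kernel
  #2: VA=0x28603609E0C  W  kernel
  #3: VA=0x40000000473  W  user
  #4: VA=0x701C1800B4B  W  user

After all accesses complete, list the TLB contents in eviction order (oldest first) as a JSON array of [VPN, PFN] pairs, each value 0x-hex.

Walk each access:
#0 VA=0x80C3600918 (r,user):
  lvl0: tbl 0x32, slot 1 ⇒ 0x33007 (P1/RW1/US1/PS0)
  lvl1: tbl 0x33, slot 3 ⇒ 0x34007 (P1/RW1/US1/PS0)
  lvl2: tbl 0x34, slot 27 ⇒ 0x36087 (P1/RW1/US1/PS1)
  ✓ 0x36918 (huge @L2)  — 3 lookups
#1 VA=0xF0000000B81 (w,kernel):
  lvl0: tbl 0x32, slot 30 ⇒ 0x58000 (P0/RW0/US0/PS0)
  → PAGE_NOT_PRESENT  (1 entries read)
#2 VA=0x28603609E0C (w,kernel):
  lvl0: tbl 0x32, slot 5 ⇒ 0x37007 (P1/RW1/US1/PS0)
  lvl1: tbl 0x37, slot 24 ⇒ 0x3B007 (P1/RW1/US1/PS0)
  lvl2: tbl 0x3B, slot 27 ⇒ 0x3D007 (P1/RW1/US1/PS0)
  lvl3: tbl 0x3D, slot 9 ⇒ 0x3E007 (P1/RW1/US1/PS0)
  ✓ 0x3EE0C  — 4 lookups
#3 VA=0x40000000473 (w,user):
  lvl0: tbl 0x32, slot 8 ⇒ 0x40007 (P1/RW1/US1/PS0)
  lvl1: tbl 0x40, slot 0 ⇒ 0x41087 (P1/RW1/US1/PS1)
  ✓ 0x41473 (huge @L1)  — 2 lookups
#4 VA=0x701C1800B4B (w,user):
  lvl0: tbl 0x32, slot 14 ⇒ 0x42007 (P1/RW1/US1/PS0)
  lvl1: tbl 0x42, slot 7 ⇒ 0x44007 (P1/RW1/US1/PS0)
  lvl2: tbl 0x44, slot 12 ⇒ 0x6E004 (P0/RW0/US1/PS0)
  → PAGE_NOT_PRESENT  (3 entries read)

TLB: [["0x28603609", "0x3E"], ["0x40000000", "0x41"]]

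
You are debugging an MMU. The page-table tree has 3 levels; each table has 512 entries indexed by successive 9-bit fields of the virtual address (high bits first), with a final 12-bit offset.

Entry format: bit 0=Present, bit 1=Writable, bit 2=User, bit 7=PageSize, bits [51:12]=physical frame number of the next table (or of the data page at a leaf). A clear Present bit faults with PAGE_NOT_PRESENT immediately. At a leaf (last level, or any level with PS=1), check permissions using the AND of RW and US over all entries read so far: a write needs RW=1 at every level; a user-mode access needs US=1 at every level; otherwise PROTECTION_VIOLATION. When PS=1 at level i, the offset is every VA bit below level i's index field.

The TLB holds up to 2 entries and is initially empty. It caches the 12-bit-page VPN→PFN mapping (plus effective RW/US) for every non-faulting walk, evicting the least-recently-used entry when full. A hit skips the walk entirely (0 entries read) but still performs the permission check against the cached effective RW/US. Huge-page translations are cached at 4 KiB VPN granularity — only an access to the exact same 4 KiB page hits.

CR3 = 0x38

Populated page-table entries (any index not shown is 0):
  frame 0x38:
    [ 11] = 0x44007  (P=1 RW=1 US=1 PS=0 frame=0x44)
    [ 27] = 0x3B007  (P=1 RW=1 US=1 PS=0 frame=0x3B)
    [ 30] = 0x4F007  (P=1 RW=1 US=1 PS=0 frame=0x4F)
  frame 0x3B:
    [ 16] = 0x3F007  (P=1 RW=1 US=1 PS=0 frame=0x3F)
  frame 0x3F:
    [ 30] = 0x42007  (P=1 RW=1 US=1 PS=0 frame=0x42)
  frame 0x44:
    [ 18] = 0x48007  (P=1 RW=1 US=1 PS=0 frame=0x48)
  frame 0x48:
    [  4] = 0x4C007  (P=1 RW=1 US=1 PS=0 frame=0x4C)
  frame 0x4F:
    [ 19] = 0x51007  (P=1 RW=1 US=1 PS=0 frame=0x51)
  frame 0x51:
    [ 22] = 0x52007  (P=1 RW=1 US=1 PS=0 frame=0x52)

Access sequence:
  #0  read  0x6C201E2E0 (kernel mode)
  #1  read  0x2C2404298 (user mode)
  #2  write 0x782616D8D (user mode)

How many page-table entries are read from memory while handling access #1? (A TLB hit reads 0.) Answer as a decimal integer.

Walk each access:
#0 VA=0x6C201E2E0 (r,kernel):
  L0: frame=0x38 idx=27 entry=0x3B007 [P=1 RW=1 US=1 PS=0]
  L1: frame=0x3B idx=16 entry=0x3F007 [P=1 RW=1 US=1 PS=0]
  L2: frame=0x3F idx=30 entry=0x42007 [P=1 RW=1 US=1 PS=0]
  → PA=0x422E0  (3 entries read)
#1 VA=0x2C2404298 (r,user):
  L0: frame=0x38 idx=11 entry=0x44007 [P=1 RW=1 US=1 PS=0]
  L1: frame=0x44 idx=18 entry=0x48007 [P=1 RW=1 US=1 PS=0]
  L2: frame=0x48 idx=4 entry=0x4C007 [P=1 RW=1 US=1 PS=0]
  → PA=0x4C298  (3 entries read)
#2 VA=0x782616D8D (w,user):
  L0: frame=0x38 idx=30 entry=0x4F007 [P=1 RW=1 US=1 PS=0]
  L1: frame=0x4F idx=19 entry=0x51007 [P=1 RW=1 US=1 PS=0]
  L2: frame=0x51 idx=22 entry=0x52007 [P=1 RW=1 US=1 PS=0]
  → PA=0x52D8D  (3 entries read)

Entries read for #1: 3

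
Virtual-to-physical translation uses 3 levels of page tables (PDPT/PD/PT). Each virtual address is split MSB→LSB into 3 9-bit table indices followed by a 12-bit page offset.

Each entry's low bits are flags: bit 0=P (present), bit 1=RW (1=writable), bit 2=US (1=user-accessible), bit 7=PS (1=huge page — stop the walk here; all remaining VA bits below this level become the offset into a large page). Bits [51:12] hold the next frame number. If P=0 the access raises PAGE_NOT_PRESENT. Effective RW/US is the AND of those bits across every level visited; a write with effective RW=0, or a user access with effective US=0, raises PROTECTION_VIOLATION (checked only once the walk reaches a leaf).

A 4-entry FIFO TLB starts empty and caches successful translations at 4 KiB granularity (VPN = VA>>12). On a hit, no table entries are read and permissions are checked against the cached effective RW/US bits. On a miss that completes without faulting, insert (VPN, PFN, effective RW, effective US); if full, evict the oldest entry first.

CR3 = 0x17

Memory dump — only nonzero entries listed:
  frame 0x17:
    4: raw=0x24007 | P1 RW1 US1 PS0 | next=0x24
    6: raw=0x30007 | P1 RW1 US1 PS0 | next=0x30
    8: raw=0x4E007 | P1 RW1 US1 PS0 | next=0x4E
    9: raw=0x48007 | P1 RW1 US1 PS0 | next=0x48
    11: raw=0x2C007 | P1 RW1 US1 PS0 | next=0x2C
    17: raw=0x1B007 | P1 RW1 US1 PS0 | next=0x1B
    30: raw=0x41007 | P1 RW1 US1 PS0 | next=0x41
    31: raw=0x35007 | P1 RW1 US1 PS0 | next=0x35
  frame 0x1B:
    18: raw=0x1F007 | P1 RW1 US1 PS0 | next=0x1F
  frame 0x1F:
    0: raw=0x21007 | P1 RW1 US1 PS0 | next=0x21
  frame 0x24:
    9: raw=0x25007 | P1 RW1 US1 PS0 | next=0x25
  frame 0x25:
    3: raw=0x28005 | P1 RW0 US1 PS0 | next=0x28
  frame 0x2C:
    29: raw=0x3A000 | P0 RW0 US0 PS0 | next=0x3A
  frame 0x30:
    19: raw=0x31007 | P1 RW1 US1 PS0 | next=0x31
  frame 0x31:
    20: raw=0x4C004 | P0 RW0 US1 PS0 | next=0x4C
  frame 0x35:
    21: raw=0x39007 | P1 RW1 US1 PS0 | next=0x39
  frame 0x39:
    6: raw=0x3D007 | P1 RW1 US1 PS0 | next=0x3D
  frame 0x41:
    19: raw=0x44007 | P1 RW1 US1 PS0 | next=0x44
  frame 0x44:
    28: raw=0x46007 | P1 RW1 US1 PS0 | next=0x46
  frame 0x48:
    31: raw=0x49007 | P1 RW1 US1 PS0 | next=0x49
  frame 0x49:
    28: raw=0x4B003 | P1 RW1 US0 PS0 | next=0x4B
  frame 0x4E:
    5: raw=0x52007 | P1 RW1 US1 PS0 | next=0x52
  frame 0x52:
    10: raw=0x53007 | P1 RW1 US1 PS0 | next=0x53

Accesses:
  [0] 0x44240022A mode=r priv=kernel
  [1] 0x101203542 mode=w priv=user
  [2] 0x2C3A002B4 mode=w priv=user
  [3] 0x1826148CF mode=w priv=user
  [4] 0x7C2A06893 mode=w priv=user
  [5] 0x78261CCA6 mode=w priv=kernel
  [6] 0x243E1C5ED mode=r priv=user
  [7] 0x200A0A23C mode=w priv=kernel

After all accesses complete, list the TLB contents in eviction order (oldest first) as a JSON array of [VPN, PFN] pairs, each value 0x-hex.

Per-access translation:
#0 VA=0x44240022A (r,kernel):
  L0 @0x17[17] → 0x1B007  P=1,RW=1,US=1,PS=0
  L1 @0x1B[18] → 0x1F007  P=1,RW=1,US=1,PS=0
  L2 @0x1F[0] → 0x21007  P=1,RW=1,US=1,PS=0
  ⇒ phys 0x2122A  [3 reads]
#1 VA=0x101203542 (w,user):
  L0 @0x17[4] → 0x24007  P=1,RW=1,US=1,PS=0
  L1 @0x24[9] → 0x25007  P=1,RW=1,US=1,PS=0
  L2 @0x25[3] → 0x28005  P=1,RW=0,US=1,PS=0
  ✗ PROTECTION_VIOLATION  [3 reads]
#2 VA=0x2C3A002B4 (w,user):
  L0 @0x17[11] → 0x2C007  P=1,RW=1,US=1,PS=0
  L1 @0x2C[29] → 0x3A000  P=0,RW=0,US=0,PS=0
  ✗ PAGE_NOT_PRESENT  [2 reads]
#3 VA=0x1826148CF (w,user):
  L0 @0x17[6] → 0x30007  P=1,RW=1,US=1,PS=0
  L1 @0x30[19] → 0x31007  P=1,RW=1,US=1,PS=0
  L2 @0x31[20] → 0x4C004  P=0,RW=0,US=1,PS=0
  ✗ PAGE_NOT_PRESENT  [3 reads]
#4 VA=0x7C2A06893 (w,user):
  L0 @0x17[31] → 0x35007  P=1,RW=1,US=1,PS=0
  L1 @0x35[21] → 0x39007  P=1,RW=1,US=1,PS=0
  L2 @0x39[6] → 0x3D007  P=1,RW=1,US=1,PS=0
  ⇒ phys 0x3D893  [3 reads]
#5 VA=0x78261CCA6 (w,kernel):
  L0 @0x17[30] → 0x41007  P=1,RW=1,US=1,PS=0
  L1 @0x41[19] → 0x44007  P=1,RW=1,US=1,PS=0
  L2 @0x44[28] → 0x46007  P=1,RW=1,US=1,PS=0
  ⇒ phys 0x46CA6  [3 reads]
#6 VA=0x243E1C5ED (r,user):
  L0 @0x17[9] → 0x48007  P=1,RW=1,US=1,PS=0
  L1 @0x48[31] → 0x49007  P=1,RW=1,US=1,PS=0
  L2 @0x49[28] → 0x4B003  P=1,RW=1,US=0,PS=0
  ✗ PROTECTION_VIOLATION  [3 reads]
#7 VA=0x200A0A23C (w,kernel):
  L0 @0x17[8] → 0x4E007  P=1,RW=1,US=1,PS=0
  L1 @0x4E[5] → 0x52007  P=1,RW=1,US=1,PS=0
  L2 @0x52[10] → 0x53007  P=1,RW=1,US=1,PS=0
  ⇒ phys 0x5323C  [3 reads]

TLB: [["0x442400", "0x21"], ["0x7C2A06", "0x3D"], ["0x78261C", "0x46"], ["0x200A0A", "0x53"]]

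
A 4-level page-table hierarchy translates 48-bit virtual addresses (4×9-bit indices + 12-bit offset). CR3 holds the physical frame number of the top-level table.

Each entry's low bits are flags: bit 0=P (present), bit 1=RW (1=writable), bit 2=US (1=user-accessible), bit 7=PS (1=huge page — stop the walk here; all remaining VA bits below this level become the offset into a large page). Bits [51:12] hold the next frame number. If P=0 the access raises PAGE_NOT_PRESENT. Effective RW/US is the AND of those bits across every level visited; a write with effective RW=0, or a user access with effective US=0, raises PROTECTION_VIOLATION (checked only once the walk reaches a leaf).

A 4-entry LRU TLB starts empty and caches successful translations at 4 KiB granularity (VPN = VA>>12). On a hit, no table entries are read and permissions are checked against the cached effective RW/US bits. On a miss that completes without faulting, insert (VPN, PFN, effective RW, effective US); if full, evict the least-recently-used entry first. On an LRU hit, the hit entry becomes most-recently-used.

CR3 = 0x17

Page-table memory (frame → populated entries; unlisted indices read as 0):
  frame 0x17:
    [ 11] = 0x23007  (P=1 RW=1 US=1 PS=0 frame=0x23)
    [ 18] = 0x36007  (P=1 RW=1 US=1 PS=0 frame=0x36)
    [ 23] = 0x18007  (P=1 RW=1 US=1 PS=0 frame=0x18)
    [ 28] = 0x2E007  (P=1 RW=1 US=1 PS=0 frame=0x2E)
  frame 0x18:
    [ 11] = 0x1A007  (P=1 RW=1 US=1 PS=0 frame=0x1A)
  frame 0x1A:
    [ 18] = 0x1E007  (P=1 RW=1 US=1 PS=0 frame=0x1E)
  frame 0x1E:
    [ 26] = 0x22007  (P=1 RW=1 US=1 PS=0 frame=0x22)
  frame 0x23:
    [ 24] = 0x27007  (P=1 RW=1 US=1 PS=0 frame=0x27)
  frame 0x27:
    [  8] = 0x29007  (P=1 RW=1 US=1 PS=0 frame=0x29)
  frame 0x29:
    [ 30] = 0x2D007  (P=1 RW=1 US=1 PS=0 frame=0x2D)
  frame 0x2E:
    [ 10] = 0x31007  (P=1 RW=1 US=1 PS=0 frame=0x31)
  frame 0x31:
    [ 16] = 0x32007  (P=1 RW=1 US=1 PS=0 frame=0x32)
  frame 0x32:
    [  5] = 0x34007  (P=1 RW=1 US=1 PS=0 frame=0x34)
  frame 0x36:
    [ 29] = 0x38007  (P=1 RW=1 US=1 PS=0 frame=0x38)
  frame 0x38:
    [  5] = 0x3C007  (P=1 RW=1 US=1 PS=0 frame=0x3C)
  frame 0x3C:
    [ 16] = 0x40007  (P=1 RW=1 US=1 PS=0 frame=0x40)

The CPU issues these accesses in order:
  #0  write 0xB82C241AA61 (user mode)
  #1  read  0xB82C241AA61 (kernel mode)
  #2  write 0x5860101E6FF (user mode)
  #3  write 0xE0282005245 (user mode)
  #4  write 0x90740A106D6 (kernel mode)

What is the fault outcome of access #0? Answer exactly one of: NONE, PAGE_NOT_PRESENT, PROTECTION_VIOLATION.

Per-access translation:
#0 VA=0xB82C241AA61 (w,user):
  lvl0: tbl 0x17, slot 23 ⇒ 0x18007 (P1/RW1/US1/PS0)
  lvl1: tbl 0x18, slot 11 ⇒ 0x1A007 (P1/RW1/US1/PS0)
  lvl2: tbl 0x1A, slot 18 ⇒ 0x1E007 (P1/RW1/US1/PS0)
  lvl3: tbl 0x1E, slot 26 ⇒ 0x22007 (P1/RW1/US1/PS0)
  ⇒ phys 0x22A61  [4 reads]
#1 VA=0xB82C241AA61 (r,kernel):
  TLB hit vpn=0xB82C241A → PA=0x22A61
#2 VA=0x5860101E6FF (w,user):
  lvl0: tbl 0x17, slot 11 ⇒ 0x23007 (P1/RW1/US1/PS0)
  lvl1: tbl 0x23, slot 24 ⇒ 0x27007 (P1/RW1/US1/PS0)
  lvl2: tbl 0x27, slot 8 ⇒ 0x29007 (P1/RW1/US1/PS0)
  lvl3: tbl 0x29, slot 30 ⇒ 0x2D007 (P1/RW1/US1/PS0)
  ⇒ phys 0x2D6FF  [4 reads]
#3 VA=0xE0282005245 (w,user):
  lvl0: tbl 0x17, slot 28 ⇒ 0x2E007 (P1/RW1/US1/PS0)
  lvl1: tbl 0x2E, slot 10 ⇒ 0x31007 (P1/RW1/US1/PS0)
  lvl2: tbl 0x31, slot 16 ⇒ 0x32007 (P1/RW1/US1/PS0)
  lvl3: tbl 0x32, slot 5 ⇒ 0x34007 (P1/RW1/US1/PS0)
  ⇒ phys 0x34245  [4 reads]
#4 VA=0x90740A106D6 (w,kernel):
  lvl0: tbl 0x17, slot 18 ⇒ 0x36007 (P1/RW1/US1/PS0)
  lvl1: tbl 0x36, slot 29 ⇒ 0x38007 (P1/RW1/US1/PS0)
  lvl2: tbl 0x38, slot 5 ⇒ 0x3C007 (P1/RW1/US1/PS0)
  lvl3: tbl 0x3C, slot 16 ⇒ 0x40007 (P1/RW1/US1/PS0)
  ⇒ phys 0x406D6  [4 reads]

Access #0 fault: NONE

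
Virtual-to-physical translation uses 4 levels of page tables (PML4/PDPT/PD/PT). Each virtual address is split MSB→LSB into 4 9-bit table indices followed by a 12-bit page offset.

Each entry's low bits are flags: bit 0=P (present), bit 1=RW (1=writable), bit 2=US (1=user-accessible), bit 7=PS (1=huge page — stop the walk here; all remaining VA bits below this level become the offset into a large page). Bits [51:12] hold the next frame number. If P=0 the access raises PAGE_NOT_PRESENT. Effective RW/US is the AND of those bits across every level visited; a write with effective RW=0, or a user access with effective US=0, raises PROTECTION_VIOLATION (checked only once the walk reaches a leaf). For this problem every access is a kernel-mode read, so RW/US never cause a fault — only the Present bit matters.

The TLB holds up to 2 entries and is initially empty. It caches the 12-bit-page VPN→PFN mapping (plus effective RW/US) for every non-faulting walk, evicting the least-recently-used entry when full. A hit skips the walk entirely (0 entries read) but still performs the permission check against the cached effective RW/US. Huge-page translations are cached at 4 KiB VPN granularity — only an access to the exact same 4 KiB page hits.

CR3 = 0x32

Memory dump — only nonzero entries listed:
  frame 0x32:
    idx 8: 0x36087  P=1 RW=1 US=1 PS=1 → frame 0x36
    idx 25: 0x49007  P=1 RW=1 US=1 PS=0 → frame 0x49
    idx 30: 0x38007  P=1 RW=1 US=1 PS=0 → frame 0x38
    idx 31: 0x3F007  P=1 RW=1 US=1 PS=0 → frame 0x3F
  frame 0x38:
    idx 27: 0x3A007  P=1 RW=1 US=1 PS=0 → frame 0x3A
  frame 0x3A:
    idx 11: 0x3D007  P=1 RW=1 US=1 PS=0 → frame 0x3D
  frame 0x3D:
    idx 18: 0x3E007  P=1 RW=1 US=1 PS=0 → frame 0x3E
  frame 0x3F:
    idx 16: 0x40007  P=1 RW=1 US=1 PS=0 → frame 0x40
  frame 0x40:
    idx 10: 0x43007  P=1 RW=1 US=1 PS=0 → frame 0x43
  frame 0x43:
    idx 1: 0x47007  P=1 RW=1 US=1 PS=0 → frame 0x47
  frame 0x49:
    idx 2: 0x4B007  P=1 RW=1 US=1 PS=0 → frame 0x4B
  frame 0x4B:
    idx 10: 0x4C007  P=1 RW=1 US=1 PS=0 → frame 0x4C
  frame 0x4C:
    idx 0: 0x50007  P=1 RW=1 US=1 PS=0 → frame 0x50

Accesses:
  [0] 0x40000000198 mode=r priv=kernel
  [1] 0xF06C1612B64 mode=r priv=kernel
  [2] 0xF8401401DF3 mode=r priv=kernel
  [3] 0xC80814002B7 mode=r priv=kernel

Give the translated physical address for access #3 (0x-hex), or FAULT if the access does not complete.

Walk each access:
#0 VA=0x40000000198 (r,kernel):
  L0 @0x32[8] → 0x36087  P=1,RW=1,US=1,PS=1
  → PA=0x36198 (huge @L0)  (1 entries read)
#1 VA=0xF06C1612B64 (r,kernel):
  L0 @0x32[30] → 0x38007  P=1,RW=1,US=1,PS=0
  L1 @0x38[27] → 0x3A007  P=1,RW=1,US=1,PS=0
  L2 @0x3A[11] → 0x3D007  P=1,RW=1,US=1,PS=0
  L3 @0x3D[18] → 0x3E007  P=1,RW=1,US=1,PS=0
  → PA=0x3EB64  (4 entries read)
#2 VA=0xF8401401DF3 (r,kernel):
  L0 @0x32[31] → 0x3F007  P=1,RW=1,US=1,PS=0
  L1 @0x3F[16] → 0x40007  P=1,RW=1,US=1,PS=0
  L2 @0x40[10] → 0x43007  P=1,RW=1,US=1,PS=0
  L3 @0x43[1] → 0x47007  P=1,RW=1,US=1,PS=0
  → PA=0x47DF3  (4 entries read)
#3 VA=0xC80814002B7 (r,kernel):
  L0 @0x32[25] → 0x49007  P=1,RW=1,US=1,PS=0
  L1 @0x49[2] → 0x4B007  P=1,RW=1,US=1,PS=0
  L2 @0x4B[10] → 0x4C007  P=1,RW=1,US=1,PS=0
  L3 @0x4C[0] → 0x50007  P=1,RW=1,US=1,PS=0
  → PA=0x502B7  (4 entries read)

Access #3 PA: 0x502B7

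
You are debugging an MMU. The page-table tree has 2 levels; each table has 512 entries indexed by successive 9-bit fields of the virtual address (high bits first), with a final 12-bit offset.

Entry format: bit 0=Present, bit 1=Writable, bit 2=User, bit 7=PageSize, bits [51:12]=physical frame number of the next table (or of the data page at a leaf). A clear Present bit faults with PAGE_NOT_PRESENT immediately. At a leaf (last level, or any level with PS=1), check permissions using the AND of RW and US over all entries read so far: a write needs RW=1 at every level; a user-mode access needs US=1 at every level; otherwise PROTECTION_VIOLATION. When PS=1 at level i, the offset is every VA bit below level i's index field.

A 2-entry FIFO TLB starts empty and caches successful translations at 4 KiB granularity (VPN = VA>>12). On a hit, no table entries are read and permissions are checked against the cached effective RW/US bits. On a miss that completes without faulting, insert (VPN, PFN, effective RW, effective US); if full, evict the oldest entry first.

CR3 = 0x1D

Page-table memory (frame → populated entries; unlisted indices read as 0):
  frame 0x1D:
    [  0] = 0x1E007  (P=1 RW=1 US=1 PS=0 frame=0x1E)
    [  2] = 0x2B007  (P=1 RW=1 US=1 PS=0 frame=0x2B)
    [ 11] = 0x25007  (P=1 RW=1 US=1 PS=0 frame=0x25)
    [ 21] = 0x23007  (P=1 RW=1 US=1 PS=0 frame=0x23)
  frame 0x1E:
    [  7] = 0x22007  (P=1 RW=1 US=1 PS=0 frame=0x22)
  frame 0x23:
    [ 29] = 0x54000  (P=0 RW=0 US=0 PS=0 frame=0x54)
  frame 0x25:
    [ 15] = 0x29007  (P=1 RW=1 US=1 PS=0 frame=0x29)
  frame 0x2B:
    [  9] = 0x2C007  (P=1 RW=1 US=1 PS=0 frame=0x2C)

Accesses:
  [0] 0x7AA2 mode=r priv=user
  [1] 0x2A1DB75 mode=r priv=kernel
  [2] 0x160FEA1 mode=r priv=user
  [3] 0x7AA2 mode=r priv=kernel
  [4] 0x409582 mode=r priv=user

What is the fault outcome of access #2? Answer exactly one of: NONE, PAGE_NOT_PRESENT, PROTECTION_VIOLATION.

Walk each access:
#0 VA=0x7AA2 (r,user):
  [0] read 0x1D idx=0: raw=0x1E007 flags P=1 W=1 U=1 S=0
  [1] read 0x1E idx=7: raw=0x22007 flags P=1 W=1 U=1 S=0
  ✓ 0x22AA2  — 2 lookups
#1 VA=0x2A1DB75 (r,kernel):
  [0] read 0x1D idx=21: raw=0x23007 flags P=1 W=1 U=1 S=0
  [1] read 0x23 idx=29: raw=0x54000 flags P=0 W=0 U=0 S=0
  ⇒ fault: PAGE_NOT_PRESENT  — 2 lookups
#2 VA=0x160FEA1 (r,user):
  [0] read 0x1D idx=11: raw=0x25007 flags P=1 W=1 U=1 S=0
  [1] read 0x25 idx=15: raw=0x29007 flags P=1 W=1 U=1 S=0
  ✓ 0x29EA1  — 2 lookups
#3 VA=0x7AA2 (r,kernel):
  TLB hit vpn=0x7 → PA=0x22AA2
#4 VA=0x409582 (r,user):
  [0] read 0x1D idx=2: raw=0x2B007 flags P=1 W=1 U=1 S=0
  [1] read 0x2B idx=9: raw=0x2C007 flags P=1 W=1 U=1 S=0
  ✓ 0x2C582  — 2 lookups

Access #2 fault: NONE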